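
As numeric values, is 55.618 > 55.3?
True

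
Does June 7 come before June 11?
Yes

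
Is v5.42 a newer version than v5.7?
Yes. Version numbers are compared segment by segment as integers, not as decimals: minor version 42 > 7, so v5.42 > v5.7 (even though the decimal 5.42 < 5.7).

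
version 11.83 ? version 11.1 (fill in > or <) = >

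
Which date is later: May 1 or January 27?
May 1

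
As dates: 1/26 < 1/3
False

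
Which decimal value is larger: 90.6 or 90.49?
90.6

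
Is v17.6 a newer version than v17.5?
Yes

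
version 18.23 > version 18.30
False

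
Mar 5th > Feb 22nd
True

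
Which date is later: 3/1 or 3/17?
3/17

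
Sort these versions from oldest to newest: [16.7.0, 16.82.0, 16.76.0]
[16.7.0, 16.76.0, 16.82.0]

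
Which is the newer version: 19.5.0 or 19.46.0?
19.46.0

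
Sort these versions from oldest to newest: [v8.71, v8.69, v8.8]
[v8.8, v8.69, v8.71]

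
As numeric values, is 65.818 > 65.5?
True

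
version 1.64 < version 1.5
False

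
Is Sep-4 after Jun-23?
Yes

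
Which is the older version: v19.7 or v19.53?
v19.7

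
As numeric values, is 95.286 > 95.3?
False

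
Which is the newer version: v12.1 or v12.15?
v12.15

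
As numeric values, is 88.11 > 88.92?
False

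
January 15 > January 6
True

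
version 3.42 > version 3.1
True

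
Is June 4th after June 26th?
No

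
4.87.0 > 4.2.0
True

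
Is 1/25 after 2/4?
No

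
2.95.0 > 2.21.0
True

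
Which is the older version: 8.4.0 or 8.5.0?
8.4.0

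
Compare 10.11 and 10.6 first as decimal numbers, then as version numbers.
As decimals: 10.11 < 10.6. As versions: v10.11 > v10.6 (minor version 11 > 6).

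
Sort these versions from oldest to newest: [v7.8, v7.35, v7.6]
[v7.6, v7.8, v7.35]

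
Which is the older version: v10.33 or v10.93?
v10.33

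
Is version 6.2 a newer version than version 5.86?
Yes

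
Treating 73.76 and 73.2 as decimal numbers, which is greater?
73.76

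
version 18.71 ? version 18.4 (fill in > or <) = >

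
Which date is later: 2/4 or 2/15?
2/15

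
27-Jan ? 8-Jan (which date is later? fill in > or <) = >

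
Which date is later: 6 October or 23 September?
6 October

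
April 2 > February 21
True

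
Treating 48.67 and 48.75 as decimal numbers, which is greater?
48.75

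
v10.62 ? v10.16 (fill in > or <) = >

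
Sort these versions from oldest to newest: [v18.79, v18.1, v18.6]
[v18.1, v18.6, v18.79]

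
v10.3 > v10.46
False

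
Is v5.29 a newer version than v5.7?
Yes. Version numbers are compared segment by segment as integers, not as decimals: minor version 29 > 7, so v5.29 > v5.7 (even though the decimal 5.29 < 5.7).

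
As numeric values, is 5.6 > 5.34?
True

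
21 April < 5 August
True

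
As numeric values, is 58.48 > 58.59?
False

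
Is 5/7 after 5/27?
No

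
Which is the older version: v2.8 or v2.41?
v2.8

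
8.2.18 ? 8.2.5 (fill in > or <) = >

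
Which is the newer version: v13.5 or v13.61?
v13.61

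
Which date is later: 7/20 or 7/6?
7/20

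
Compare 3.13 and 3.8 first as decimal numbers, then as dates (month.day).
As decimals: 3.13 < 3.8. As dates: 3/13 is later than 3/8 (day 13 > day 8).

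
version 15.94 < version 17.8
True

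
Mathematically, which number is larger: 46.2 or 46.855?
46.855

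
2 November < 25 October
False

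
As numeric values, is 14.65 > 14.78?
False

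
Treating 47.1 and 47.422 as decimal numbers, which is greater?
47.422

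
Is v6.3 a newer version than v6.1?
Yes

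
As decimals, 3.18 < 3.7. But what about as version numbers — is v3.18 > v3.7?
True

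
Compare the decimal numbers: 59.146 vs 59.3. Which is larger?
59.3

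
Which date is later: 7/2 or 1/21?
7/2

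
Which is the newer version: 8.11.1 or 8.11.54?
8.11.54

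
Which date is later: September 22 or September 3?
September 22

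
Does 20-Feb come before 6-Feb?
No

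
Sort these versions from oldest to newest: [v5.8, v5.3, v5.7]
[v5.3, v5.7, v5.8]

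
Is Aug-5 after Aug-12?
No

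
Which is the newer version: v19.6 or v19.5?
v19.6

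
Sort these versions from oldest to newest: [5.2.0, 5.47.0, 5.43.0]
[5.2.0, 5.43.0, 5.47.0]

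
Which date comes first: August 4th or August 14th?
August 4th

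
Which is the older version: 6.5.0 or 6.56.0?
6.5.0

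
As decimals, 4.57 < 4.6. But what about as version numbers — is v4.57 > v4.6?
True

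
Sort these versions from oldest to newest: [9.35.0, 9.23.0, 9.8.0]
[9.8.0, 9.23.0, 9.35.0]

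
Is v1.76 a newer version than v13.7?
No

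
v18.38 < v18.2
False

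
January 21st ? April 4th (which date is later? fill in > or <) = <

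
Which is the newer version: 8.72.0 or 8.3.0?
8.72.0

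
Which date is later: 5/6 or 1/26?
5/6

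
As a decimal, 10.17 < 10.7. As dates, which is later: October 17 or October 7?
October 17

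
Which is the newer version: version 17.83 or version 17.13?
version 17.83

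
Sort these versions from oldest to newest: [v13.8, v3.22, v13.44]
[v3.22, v13.8, v13.44]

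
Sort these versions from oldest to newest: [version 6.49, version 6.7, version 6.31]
[version 6.7, version 6.31, version 6.49]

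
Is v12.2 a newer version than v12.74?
No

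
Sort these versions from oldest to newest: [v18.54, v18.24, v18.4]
[v18.4, v18.24, v18.54]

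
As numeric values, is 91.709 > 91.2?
True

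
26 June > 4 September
False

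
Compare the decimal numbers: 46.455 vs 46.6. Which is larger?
46.6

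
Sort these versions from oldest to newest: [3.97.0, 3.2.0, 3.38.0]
[3.2.0, 3.38.0, 3.97.0]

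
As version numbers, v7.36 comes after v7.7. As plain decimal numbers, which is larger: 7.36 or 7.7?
7.7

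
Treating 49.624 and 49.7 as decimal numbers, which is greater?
49.7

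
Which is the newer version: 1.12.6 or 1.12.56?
1.12.56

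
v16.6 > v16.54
False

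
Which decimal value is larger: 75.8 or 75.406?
75.8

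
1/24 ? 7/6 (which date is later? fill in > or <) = <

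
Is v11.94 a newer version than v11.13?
Yes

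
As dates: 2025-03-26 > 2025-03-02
True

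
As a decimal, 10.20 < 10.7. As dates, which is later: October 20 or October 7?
October 20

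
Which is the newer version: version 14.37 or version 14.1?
version 14.37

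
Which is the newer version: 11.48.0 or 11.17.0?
11.48.0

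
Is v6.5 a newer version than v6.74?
No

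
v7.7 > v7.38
False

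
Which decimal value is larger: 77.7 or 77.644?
77.7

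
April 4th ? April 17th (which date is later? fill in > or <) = <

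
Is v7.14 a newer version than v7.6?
Yes. Version numbers are compared segment by segment as integers, not as decimals: minor version 14 > 6, so v7.14 > v7.6 (even though the decimal 7.14 < 7.6).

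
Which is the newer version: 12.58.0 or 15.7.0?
15.7.0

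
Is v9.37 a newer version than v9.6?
Yes. Version numbers are compared segment by segment as integers, not as decimals: minor version 37 > 6, so v9.37 > v9.6 (even though the decimal 9.37 < 9.6).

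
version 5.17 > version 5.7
True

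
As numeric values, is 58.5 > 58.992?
False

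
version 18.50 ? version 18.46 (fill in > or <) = >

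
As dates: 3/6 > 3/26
False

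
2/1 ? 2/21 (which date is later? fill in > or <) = <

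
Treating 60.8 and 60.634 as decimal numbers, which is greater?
60.8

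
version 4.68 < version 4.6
False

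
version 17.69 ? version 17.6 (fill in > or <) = >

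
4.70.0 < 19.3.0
True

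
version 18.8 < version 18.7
False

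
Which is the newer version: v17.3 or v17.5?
v17.5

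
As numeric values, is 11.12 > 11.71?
False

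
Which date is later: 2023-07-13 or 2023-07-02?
2023-07-13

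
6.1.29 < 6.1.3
False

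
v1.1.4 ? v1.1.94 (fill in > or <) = <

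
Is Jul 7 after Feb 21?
Yes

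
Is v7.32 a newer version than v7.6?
Yes. Version numbers are compared segment by segment as integers, not as decimals: minor version 32 > 6, so v7.32 > v7.6 (even though the decimal 7.32 < 7.6).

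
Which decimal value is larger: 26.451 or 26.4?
26.451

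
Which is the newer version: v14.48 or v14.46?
v14.48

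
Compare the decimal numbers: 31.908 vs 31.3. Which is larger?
31.908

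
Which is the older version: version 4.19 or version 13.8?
version 4.19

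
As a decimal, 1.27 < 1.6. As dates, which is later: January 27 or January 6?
January 27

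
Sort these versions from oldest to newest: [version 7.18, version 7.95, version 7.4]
[version 7.4, version 7.18, version 7.95]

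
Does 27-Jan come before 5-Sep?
Yes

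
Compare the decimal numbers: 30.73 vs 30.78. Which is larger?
30.78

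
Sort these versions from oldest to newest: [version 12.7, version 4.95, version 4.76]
[version 4.76, version 4.95, version 12.7]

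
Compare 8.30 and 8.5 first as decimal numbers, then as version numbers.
As decimals: 8.30 < 8.5. As versions: v8.30 > v8.5 (minor version 30 > 5).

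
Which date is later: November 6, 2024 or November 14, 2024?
November 14, 2024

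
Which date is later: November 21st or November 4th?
November 21st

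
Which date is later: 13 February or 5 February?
13 February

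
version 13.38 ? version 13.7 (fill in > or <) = >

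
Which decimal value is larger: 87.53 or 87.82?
87.82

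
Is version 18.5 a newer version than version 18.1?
Yes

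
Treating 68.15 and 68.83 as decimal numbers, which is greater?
68.83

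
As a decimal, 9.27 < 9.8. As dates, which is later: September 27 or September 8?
September 27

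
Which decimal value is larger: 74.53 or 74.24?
74.53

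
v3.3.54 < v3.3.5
False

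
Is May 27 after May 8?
Yes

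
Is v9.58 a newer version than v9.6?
Yes. Version numbers are compared segment by segment as integers, not as decimals: minor version 58 > 6, so v9.58 > v9.6 (even though the decimal 9.58 < 9.6).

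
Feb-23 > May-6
False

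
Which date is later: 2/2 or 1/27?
2/2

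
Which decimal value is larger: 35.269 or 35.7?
35.7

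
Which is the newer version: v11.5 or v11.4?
v11.5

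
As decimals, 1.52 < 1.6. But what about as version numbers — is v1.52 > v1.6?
True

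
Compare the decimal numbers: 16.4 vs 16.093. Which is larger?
16.4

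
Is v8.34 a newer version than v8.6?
Yes. Version numbers are compared segment by segment as integers, not as decimals: minor version 34 > 6, so v8.34 > v8.6 (even though the decimal 8.34 < 8.6).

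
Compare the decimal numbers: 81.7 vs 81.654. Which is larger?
81.7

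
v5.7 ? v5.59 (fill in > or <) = <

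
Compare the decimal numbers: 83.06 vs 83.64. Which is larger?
83.64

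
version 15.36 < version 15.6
False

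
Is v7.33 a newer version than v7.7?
Yes. Version numbers are compared segment by segment as integers, not as decimals: minor version 33 > 7, so v7.33 > v7.7 (even though the decimal 7.33 < 7.7).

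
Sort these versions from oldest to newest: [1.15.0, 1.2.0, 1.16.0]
[1.2.0, 1.15.0, 1.16.0]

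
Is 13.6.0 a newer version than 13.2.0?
Yes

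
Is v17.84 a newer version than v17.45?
Yes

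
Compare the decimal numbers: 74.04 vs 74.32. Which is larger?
74.32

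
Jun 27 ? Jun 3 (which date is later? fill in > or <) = >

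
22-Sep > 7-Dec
False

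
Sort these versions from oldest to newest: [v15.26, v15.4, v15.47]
[v15.4, v15.26, v15.47]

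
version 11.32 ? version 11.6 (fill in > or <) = >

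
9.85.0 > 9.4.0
True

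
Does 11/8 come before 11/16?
Yes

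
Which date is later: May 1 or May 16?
May 16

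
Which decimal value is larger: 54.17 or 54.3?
54.3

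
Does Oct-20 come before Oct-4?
No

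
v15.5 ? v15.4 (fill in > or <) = >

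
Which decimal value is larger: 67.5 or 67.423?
67.5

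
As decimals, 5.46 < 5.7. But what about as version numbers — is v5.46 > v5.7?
True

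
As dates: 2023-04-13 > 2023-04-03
True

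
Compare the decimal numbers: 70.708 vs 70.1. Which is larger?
70.708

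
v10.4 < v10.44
True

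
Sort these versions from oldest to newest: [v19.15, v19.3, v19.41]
[v19.3, v19.15, v19.41]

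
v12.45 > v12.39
True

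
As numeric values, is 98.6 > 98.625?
False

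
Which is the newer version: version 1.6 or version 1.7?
version 1.7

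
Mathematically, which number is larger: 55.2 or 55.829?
55.829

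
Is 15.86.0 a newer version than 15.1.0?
Yes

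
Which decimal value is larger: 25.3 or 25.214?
25.3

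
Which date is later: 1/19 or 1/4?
1/19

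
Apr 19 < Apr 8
False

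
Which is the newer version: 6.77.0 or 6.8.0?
6.77.0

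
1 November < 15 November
True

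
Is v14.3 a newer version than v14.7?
No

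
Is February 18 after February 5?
Yes. Day 18 comes after day 5 in February — this is a date comparison, not a decimal one (the decimal 2.18 would be smaller than 2.5).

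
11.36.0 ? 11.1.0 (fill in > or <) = >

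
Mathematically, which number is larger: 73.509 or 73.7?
73.7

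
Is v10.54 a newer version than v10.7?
Yes. Version numbers are compared segment by segment as integers, not as decimals: minor version 54 > 7, so v10.54 > v10.7 (even though the decimal 10.54 < 10.7).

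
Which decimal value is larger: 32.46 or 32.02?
32.46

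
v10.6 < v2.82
False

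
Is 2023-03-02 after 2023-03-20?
No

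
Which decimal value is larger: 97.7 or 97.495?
97.7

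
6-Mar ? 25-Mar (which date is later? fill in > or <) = <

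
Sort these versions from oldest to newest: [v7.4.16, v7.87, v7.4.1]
[v7.4.1, v7.4.16, v7.87]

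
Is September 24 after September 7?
Yes. Day 24 comes after day 7 in September — this is a date comparison, not a decimal one (the decimal 9.24 would be smaller than 9.7).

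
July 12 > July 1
True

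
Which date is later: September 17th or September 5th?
September 17th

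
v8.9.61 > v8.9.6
True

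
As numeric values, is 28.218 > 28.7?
False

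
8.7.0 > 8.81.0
False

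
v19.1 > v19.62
False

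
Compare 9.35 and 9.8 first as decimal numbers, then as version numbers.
As decimals: 9.35 < 9.8. As versions: v9.35 > v9.8 (minor version 35 > 8).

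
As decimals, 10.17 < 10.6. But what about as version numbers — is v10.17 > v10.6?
True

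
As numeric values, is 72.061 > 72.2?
False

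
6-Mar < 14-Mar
True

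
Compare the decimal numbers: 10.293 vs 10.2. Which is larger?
10.293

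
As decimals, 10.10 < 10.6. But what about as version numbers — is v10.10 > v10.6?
True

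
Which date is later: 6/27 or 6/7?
6/27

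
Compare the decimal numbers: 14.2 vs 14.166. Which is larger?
14.2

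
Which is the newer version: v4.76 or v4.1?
v4.76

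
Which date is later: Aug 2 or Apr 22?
Aug 2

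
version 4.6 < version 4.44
True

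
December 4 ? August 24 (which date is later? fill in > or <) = >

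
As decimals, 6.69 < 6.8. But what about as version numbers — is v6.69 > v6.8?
True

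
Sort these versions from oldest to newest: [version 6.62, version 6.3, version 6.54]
[version 6.3, version 6.54, version 6.62]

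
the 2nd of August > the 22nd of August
False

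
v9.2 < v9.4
True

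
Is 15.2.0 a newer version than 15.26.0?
No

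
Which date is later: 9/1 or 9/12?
9/12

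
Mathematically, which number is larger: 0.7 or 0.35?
0.7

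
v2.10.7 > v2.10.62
False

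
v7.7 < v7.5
False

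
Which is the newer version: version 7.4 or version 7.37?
version 7.37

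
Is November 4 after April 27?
Yes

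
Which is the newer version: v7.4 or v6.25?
v7.4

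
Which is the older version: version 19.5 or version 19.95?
version 19.5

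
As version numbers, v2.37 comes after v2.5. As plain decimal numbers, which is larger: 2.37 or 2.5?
2.5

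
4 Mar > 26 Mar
False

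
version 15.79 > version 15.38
True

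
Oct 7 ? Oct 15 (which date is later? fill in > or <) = <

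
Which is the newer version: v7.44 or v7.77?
v7.77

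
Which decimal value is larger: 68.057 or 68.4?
68.4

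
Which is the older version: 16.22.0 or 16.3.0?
16.3.0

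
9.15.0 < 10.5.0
True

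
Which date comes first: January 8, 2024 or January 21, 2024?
January 8, 2024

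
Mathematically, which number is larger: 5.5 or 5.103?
5.5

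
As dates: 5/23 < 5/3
False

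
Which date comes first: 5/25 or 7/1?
5/25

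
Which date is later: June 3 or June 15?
June 15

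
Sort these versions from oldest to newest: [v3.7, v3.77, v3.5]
[v3.5, v3.7, v3.77]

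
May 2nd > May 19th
False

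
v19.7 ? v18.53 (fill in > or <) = >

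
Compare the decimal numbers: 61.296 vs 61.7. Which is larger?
61.7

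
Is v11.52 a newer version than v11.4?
Yes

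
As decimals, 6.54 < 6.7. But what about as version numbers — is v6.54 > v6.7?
True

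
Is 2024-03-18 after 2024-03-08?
Yes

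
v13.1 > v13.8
False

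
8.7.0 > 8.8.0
False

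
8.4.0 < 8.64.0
True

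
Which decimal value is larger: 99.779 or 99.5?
99.779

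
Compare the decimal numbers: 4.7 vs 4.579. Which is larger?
4.7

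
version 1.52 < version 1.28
False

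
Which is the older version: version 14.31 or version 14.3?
version 14.3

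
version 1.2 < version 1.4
True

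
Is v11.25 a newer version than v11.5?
Yes. Version numbers are compared segment by segment as integers, not as decimals: minor version 25 > 5, so v11.25 > v11.5 (even though the decimal 11.25 < 11.5).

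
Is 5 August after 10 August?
No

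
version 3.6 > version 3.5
True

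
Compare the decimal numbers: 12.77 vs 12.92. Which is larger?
12.92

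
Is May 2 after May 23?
No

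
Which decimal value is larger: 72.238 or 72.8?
72.8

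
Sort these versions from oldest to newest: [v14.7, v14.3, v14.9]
[v14.3, v14.7, v14.9]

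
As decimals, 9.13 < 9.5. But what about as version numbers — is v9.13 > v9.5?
True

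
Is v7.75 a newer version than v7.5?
Yes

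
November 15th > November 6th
True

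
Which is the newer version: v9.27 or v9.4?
v9.27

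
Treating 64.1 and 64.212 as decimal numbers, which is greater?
64.212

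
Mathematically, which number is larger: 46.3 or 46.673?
46.673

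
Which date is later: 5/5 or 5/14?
5/14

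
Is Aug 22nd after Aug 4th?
Yes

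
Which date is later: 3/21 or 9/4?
9/4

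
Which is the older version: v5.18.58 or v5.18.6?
v5.18.6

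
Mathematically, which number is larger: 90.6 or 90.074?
90.6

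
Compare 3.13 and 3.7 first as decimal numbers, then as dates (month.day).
As decimals: 3.13 < 3.7. As dates: 3/13 is later than 3/7 (day 13 > day 7).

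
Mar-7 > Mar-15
False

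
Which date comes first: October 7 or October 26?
October 7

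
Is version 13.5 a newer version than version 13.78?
No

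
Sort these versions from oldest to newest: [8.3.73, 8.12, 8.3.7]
[8.3.7, 8.3.73, 8.12]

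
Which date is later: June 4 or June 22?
June 22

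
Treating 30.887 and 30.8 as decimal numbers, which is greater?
30.887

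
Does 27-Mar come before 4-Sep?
Yes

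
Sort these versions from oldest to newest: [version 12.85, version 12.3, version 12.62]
[version 12.3, version 12.62, version 12.85]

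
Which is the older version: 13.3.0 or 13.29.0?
13.3.0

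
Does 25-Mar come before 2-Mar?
No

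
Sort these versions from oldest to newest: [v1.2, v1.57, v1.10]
[v1.2, v1.10, v1.57]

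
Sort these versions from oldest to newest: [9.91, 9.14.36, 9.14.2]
[9.14.2, 9.14.36, 9.91]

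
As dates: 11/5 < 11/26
True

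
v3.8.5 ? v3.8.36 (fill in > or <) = <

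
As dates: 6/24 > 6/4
True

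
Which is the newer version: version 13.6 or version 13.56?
version 13.56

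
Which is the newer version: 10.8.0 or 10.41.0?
10.41.0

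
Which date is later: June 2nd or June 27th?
June 27th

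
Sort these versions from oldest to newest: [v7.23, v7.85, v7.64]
[v7.23, v7.64, v7.85]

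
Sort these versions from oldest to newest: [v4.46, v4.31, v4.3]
[v4.3, v4.31, v4.46]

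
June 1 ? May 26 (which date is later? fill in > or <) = >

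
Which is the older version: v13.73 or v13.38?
v13.38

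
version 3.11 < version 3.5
False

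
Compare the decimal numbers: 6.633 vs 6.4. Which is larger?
6.633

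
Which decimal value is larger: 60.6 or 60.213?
60.6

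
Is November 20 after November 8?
Yes. Day 20 comes after day 8 in November — this is a date comparison, not a decimal one (the decimal 11.20 would be smaller than 11.8).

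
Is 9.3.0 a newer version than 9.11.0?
No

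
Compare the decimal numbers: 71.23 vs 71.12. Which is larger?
71.23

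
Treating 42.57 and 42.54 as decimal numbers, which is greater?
42.57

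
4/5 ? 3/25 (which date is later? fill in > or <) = >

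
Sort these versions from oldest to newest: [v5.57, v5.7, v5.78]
[v5.7, v5.57, v5.78]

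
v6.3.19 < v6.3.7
False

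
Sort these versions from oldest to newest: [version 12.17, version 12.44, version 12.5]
[version 12.5, version 12.17, version 12.44]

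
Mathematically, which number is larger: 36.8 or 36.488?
36.8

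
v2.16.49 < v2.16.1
False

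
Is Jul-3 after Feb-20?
Yes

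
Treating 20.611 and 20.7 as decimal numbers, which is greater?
20.7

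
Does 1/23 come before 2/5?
Yes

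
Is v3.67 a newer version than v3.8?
Yes. Version numbers are compared segment by segment as integers, not as decimals: minor version 67 > 8, so v3.67 > v3.8 (even though the decimal 3.67 < 3.8).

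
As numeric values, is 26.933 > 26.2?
True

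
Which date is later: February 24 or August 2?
August 2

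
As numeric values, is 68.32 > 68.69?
False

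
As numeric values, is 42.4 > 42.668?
False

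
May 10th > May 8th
True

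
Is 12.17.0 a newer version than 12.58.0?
No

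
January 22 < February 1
True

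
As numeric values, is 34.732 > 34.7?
True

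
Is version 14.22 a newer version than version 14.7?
Yes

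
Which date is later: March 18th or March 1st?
March 18th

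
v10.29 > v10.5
True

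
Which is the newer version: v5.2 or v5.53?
v5.53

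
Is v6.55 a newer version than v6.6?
Yes. Version numbers are compared segment by segment as integers, not as decimals: minor version 55 > 6, so v6.55 > v6.6 (even though the decimal 6.55 < 6.6).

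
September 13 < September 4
False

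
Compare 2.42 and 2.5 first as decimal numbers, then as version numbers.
As decimals: 2.42 < 2.5. As versions: v2.42 > v2.5 (minor version 42 > 5).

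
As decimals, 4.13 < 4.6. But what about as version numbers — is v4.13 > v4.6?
True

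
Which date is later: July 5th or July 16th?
July 16th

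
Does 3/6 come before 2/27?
No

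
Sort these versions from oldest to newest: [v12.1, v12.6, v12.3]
[v12.1, v12.3, v12.6]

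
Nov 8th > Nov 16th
False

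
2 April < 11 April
True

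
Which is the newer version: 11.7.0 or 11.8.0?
11.8.0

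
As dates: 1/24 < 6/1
True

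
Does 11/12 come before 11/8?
No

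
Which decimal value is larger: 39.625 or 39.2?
39.625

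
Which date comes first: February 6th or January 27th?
January 27th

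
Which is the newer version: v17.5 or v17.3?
v17.5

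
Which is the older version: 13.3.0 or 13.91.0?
13.3.0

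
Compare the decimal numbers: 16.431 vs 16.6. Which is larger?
16.6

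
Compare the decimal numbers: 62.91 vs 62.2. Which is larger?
62.91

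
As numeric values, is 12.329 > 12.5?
False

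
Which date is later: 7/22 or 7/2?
7/22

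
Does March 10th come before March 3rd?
No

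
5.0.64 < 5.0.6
False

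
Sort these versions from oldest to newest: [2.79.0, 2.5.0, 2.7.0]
[2.5.0, 2.7.0, 2.79.0]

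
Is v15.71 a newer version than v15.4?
Yes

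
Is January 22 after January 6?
Yes. Day 22 comes after day 6 in January — this is a date comparison, not a decimal one (the decimal 1.22 would be smaller than 1.6).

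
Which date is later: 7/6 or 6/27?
7/6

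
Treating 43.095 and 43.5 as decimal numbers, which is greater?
43.5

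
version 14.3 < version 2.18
False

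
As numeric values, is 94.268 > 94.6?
False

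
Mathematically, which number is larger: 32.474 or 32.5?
32.5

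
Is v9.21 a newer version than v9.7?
Yes. Version numbers are compared segment by segment as integers, not as decimals: minor version 21 > 7, so v9.21 > v9.7 (even though the decimal 9.21 < 9.7).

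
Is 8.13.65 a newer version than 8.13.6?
Yes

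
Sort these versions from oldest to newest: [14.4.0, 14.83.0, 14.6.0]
[14.4.0, 14.6.0, 14.83.0]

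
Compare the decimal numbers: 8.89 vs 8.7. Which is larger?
8.89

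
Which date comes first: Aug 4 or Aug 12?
Aug 4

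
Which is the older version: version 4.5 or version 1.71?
version 1.71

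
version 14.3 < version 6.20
False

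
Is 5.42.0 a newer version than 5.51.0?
No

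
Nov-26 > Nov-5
True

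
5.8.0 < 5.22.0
True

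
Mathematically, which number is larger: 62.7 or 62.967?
62.967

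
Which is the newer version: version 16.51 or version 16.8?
version 16.51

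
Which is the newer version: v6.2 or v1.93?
v6.2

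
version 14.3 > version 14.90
False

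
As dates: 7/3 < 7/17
True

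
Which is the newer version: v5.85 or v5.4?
v5.85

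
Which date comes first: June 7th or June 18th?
June 7th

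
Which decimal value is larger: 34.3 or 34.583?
34.583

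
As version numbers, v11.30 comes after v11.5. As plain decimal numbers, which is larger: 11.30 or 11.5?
11.5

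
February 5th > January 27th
True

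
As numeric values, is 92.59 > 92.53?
True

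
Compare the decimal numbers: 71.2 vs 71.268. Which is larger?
71.268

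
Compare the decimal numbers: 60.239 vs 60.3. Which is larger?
60.3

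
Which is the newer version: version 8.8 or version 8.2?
version 8.8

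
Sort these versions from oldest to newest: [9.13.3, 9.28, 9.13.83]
[9.13.3, 9.13.83, 9.28]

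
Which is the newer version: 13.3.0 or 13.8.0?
13.8.0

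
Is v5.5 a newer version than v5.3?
Yes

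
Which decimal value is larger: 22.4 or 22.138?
22.4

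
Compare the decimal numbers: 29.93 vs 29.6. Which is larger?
29.93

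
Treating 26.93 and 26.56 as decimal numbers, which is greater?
26.93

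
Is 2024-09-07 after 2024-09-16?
No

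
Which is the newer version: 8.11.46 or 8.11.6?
8.11.46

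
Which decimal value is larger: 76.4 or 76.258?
76.4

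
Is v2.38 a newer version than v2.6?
Yes. Version numbers are compared segment by segment as integers, not as decimals: minor version 38 > 6, so v2.38 > v2.6 (even though the decimal 2.38 < 2.6).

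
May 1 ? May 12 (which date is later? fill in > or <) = <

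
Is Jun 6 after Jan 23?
Yes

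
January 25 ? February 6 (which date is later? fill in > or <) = <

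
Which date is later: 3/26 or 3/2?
3/26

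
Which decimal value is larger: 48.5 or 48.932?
48.932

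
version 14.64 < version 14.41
False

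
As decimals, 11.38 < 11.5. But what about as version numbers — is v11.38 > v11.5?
True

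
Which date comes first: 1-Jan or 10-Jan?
1-Jan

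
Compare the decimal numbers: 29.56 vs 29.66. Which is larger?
29.66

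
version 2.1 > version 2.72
False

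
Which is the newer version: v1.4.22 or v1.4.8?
v1.4.22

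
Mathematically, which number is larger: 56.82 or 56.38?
56.82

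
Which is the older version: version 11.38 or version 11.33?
version 11.33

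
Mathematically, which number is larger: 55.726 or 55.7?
55.726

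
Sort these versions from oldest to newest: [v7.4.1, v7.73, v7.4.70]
[v7.4.1, v7.4.70, v7.73]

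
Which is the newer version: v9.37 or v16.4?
v16.4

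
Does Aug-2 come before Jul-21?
No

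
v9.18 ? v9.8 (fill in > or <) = >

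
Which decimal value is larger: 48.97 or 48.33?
48.97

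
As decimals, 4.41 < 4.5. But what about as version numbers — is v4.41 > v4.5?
True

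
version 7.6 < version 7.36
True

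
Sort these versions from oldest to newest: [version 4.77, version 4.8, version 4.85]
[version 4.8, version 4.77, version 4.85]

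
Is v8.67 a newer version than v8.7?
Yes. Version numbers are compared segment by segment as integers, not as decimals: minor version 67 > 7, so v8.67 > v8.7 (even though the decimal 8.67 < 8.7).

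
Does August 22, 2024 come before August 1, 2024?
No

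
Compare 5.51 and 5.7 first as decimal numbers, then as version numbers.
As decimals: 5.51 < 5.7. As versions: v5.51 > v5.7 (minor version 51 > 7).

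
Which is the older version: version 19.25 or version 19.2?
version 19.2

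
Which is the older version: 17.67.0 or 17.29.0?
17.29.0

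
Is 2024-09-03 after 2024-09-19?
No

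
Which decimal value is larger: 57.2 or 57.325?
57.325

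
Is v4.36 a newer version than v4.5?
Yes. Version numbers are compared segment by segment as integers, not as decimals: minor version 36 > 5, so v4.36 > v4.5 (even though the decimal 4.36 < 4.5).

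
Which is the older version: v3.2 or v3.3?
v3.2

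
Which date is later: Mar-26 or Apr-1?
Apr-1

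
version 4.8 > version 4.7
True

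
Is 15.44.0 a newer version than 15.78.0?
No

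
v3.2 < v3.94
True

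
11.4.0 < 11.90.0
True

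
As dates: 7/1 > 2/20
True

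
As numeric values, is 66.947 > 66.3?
True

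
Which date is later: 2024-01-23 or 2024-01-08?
2024-01-23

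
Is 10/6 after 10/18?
No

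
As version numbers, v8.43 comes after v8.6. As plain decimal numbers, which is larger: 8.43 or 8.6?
8.6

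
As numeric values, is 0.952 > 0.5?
True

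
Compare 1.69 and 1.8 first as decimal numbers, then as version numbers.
As decimals: 1.69 < 1.8. As versions: v1.69 > v1.8 (minor version 69 > 8).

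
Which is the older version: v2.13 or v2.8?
v2.8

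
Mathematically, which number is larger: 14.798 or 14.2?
14.798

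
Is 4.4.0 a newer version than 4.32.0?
No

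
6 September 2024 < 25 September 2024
True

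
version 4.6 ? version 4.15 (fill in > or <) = <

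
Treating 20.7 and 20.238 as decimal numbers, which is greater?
20.7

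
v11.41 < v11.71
True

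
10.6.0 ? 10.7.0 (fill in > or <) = <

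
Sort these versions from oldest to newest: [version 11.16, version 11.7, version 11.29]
[version 11.7, version 11.16, version 11.29]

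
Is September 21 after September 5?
Yes. Day 21 comes after day 5 in September — this is a date comparison, not a decimal one (the decimal 9.21 would be smaller than 9.5).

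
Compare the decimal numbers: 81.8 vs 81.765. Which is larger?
81.8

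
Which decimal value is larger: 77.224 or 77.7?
77.7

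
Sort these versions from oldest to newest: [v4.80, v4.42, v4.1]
[v4.1, v4.42, v4.80]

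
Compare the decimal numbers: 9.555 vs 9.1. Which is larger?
9.555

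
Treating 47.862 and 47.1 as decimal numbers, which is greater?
47.862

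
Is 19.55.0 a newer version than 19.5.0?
Yes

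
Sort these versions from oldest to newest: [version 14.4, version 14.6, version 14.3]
[version 14.3, version 14.4, version 14.6]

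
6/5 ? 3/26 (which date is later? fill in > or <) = >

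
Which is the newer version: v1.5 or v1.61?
v1.61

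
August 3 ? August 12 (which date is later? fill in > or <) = <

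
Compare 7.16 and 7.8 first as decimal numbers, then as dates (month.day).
As decimals: 7.16 < 7.8. As dates: 7/16 is later than 7/8 (day 16 > day 8).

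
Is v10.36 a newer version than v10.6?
Yes. Version numbers are compared segment by segment as integers, not as decimals: minor version 36 > 6, so v10.36 > v10.6 (even though the decimal 10.36 < 10.6).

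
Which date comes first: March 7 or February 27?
February 27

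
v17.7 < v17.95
True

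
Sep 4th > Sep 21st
False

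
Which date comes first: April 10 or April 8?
April 8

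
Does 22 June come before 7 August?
Yes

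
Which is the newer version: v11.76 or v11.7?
v11.76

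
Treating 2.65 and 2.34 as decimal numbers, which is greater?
2.65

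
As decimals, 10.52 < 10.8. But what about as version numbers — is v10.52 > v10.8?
True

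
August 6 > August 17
False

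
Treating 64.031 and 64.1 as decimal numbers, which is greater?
64.1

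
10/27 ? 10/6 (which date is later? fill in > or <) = >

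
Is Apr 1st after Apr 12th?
No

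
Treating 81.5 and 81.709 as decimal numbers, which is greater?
81.709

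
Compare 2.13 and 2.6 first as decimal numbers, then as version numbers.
As decimals: 2.13 < 2.6. As versions: v2.13 > v2.6 (minor version 13 > 6).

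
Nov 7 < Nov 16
True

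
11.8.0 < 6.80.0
False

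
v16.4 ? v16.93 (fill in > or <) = <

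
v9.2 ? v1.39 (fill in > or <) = >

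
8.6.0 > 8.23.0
False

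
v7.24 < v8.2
True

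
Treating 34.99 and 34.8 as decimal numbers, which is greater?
34.99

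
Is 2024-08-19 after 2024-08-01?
Yes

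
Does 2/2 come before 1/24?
No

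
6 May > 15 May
False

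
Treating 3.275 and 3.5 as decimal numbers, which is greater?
3.5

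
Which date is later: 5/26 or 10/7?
10/7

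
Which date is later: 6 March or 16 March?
16 March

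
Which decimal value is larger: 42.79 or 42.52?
42.79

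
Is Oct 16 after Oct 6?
Yes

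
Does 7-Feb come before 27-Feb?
Yes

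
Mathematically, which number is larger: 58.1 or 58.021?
58.1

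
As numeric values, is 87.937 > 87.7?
True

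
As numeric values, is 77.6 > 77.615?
False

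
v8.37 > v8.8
True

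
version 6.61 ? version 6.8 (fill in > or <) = >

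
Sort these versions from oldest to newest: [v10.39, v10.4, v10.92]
[v10.4, v10.39, v10.92]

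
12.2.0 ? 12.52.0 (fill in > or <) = <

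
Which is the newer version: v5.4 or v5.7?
v5.7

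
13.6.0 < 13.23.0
True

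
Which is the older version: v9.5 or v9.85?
v9.5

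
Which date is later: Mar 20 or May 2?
May 2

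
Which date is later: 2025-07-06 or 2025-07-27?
2025-07-27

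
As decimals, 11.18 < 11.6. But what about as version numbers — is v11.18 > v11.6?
True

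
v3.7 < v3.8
True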